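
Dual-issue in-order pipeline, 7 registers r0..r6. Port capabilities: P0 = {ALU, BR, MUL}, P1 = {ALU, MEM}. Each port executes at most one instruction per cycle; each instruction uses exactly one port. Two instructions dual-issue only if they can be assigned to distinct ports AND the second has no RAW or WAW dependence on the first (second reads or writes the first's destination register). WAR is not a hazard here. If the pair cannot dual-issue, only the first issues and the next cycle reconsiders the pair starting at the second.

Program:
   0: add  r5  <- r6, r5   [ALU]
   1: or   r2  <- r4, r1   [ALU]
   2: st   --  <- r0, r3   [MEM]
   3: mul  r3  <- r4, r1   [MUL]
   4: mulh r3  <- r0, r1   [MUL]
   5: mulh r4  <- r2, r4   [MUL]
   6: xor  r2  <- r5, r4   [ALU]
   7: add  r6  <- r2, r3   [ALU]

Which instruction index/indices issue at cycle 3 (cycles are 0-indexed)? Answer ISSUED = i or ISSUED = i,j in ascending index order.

  cy0 -> i0+i1 (add+or) 2-wide
  cy1 -> i2+i3 (st+mul) 2-wide
  cy2 -> i4 (mulh) no-port MUL/MUL
  cy3 -> i5 (mulh) RAW r4
  cy4 -> i6 (xor) RAW r2
  cy5 -> i7 (add) tail

ISSUED = 5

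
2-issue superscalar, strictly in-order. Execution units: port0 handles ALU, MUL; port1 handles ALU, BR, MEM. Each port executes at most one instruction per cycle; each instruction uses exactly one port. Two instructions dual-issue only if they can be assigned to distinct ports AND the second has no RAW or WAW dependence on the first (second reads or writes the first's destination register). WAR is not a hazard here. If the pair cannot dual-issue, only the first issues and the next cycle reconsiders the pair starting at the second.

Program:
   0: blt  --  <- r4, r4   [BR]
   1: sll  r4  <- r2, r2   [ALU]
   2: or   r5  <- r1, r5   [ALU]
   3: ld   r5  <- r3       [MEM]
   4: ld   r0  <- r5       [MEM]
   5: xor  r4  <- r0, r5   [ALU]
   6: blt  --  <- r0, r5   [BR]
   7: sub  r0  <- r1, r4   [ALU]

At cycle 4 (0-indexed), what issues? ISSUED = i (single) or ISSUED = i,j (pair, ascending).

ISSUED = 5,6

#0 head=0: blt;sll i0&i1 pair
#1 head=2: or i2 WAW r5
#2 head=3: ld i3 no-port MEM/MEM
#3 head=4: ld i4 RAW r0
#4 head=5: xor;blt i5&i6 pair
#5 head=7: sub i7 tail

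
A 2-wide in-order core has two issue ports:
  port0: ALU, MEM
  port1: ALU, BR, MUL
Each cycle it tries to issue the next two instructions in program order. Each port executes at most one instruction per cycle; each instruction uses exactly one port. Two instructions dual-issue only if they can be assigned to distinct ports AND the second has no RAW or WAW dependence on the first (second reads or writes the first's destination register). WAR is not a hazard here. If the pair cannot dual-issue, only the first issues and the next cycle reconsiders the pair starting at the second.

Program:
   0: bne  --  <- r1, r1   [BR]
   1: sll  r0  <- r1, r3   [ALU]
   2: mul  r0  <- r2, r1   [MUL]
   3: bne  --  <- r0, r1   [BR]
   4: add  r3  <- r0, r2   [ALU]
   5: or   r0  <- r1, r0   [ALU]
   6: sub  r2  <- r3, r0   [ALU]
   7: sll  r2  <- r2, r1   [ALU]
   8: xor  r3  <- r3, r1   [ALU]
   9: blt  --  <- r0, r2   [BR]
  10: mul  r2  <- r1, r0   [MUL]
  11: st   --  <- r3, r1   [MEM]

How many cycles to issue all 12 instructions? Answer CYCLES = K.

c0: i0,i1 bne.BR sll.ALU  pair
c1: i2 mul.MUL  no-port MUL/BR
c2: i3,i4 bne.BR add.ALU  pair
c3: i5 or.ALU  RAW r0
c4: i6 sub.ALU  RAW+WAW r2
c5: i7,i8 sll.ALU xor.ALU  pair
c6: i9 blt.BR  no-port BR/MUL
c7: i10,i11 mul.MUL st.MEM  pair

CYCLES = 8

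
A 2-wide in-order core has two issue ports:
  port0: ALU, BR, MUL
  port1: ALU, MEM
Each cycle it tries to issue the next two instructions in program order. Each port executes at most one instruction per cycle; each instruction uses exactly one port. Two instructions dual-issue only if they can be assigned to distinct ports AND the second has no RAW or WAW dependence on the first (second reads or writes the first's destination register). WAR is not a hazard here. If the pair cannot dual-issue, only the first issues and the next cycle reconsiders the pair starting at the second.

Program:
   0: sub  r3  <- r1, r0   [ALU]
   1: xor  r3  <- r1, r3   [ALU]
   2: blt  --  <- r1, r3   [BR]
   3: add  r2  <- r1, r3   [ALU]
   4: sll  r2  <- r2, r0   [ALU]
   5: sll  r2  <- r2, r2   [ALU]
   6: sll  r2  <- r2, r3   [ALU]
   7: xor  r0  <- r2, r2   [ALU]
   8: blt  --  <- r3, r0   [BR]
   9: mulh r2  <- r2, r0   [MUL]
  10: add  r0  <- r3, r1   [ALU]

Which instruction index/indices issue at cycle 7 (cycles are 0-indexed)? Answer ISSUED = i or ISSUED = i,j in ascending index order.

ISSUED = 8

t=0 i0:sub.ALU ; RAW+WAW r3
t=1 i1:xor.ALU ; RAW r3
t=2 i2,i3:blt.BR/add.ALU ; dual
t=3 i4:sll.ALU ; RAW+WAW r2
t=4 i5:sll.ALU ; RAW+WAW r2
t=5 i6:sll.ALU ; RAW r2
t=6 i7:xor.ALU ; RAW r0
t=7 i8:blt.BR ; no-port BR/MUL
t=8 i9,i10:mulh.MUL/add.ALU ; dual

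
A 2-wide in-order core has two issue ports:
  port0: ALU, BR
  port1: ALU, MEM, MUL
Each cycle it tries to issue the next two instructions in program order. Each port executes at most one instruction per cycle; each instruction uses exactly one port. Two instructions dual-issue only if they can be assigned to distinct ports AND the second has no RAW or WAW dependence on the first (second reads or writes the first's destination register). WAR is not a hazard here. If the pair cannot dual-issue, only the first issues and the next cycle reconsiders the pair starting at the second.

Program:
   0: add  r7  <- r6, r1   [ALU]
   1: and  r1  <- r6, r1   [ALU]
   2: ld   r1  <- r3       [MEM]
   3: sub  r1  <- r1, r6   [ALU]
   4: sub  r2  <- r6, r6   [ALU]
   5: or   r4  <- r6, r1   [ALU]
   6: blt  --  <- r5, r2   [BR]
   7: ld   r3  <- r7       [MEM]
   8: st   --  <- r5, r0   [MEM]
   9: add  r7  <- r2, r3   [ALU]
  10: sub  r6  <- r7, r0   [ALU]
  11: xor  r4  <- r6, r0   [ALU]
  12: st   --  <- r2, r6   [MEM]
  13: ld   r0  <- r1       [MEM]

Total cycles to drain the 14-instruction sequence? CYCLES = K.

c0: i0/i1 add.ALU and.ALU  dual
c1: i2 ld.MEM  RAW+WAW r1
c2: i3/i4 sub.ALU sub.ALU  dual
c3: i5/i6 or.ALU blt.BR  dual
c4: i7 ld.MEM  no-port MEM/MEM
c5: i8/i9 st.MEM add.ALU  dual
c6: i10 sub.ALU  RAW r6
c7: i11/i12 xor.ALU st.MEM  dual
c8: i13 ld.MEM  tail

CYCLES = 9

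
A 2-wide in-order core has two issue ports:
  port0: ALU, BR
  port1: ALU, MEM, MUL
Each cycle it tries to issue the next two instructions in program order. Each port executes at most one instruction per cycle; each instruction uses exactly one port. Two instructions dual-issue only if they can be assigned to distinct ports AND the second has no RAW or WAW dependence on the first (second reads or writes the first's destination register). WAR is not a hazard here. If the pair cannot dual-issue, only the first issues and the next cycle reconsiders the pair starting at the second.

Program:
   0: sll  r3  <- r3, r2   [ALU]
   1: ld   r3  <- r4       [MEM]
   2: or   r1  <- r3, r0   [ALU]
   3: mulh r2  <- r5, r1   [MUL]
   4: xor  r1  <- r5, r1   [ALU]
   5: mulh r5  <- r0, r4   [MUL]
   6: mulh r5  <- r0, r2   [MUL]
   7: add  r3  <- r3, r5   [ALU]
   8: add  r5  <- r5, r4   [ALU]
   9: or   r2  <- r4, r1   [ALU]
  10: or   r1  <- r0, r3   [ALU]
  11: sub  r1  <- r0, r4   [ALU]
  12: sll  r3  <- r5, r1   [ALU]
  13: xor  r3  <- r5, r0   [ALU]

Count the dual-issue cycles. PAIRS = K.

PAIRS = 3

  cy0 -> i0 (sll.ALU) WAW r3
  cy1 -> i1 (ld.MEM) RAW r3
  cy2 -> i2 (or.ALU) RAW r1
  cy3 -> i3+i4 (mulh.MUL xor.ALU) dual
  cy4 -> i5 (mulh.MUL) no-port MUL/MUL
  cy5 -> i6 (mulh.MUL) RAW r5
  cy6 -> i7+i8 (add.ALU add.ALU) dual
  cy7 -> i9+i10 (or.ALU or.ALU) dual
  cy8 -> i11 (sub.ALU) RAW r1
  cy9 -> i12 (sll.ALU) WAW r3
  cy10 -> i13 (xor.ALU) tail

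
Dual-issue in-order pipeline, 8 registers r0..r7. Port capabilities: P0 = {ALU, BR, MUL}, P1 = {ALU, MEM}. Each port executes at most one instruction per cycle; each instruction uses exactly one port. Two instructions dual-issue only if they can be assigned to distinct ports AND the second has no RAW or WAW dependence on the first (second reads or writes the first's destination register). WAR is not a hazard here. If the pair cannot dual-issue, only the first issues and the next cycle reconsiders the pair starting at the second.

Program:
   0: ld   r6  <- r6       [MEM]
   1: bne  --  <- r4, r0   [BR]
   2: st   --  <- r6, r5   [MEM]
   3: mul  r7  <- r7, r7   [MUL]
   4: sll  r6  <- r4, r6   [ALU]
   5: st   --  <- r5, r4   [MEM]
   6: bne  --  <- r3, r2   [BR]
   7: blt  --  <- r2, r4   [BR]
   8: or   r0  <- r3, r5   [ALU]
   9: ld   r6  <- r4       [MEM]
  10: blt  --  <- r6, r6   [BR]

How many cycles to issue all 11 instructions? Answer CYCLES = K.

t=0 i0/i1:ld bne ; dual
t=1 i2/i3:st mul ; dual
t=2 i4/i5:sll st ; dual
t=3 i6:bne ; no-port BR/BR
t=4 i7/i8:blt or ; dual
t=5 i9:ld ; RAW r6
t=6 i10:blt ; tail

CYCLES = 7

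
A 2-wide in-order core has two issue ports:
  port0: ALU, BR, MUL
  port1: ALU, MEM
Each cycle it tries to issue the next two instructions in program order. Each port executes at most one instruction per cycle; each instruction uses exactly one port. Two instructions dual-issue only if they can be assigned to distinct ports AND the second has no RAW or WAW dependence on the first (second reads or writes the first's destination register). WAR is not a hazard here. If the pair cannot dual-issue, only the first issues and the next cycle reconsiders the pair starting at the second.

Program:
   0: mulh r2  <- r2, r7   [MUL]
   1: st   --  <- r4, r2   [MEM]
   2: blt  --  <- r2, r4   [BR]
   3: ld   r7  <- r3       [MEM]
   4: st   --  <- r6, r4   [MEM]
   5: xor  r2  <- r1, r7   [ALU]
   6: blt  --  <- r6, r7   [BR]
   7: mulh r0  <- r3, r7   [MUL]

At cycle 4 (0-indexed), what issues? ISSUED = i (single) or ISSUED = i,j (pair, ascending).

[0] i0  mulh.MUL  -- RAW r2
[1] i1+i2  st.MEM blt.BR  -- pair
[2] i3  ld.MEM  -- no-port MEM/MEM
[3] i4+i5  st.MEM xor.ALU  -- pair
[4] i6  blt.BR  -- no-port BR/MUL
[5] i7  mulh.MUL  -- tail

ISSUED = 6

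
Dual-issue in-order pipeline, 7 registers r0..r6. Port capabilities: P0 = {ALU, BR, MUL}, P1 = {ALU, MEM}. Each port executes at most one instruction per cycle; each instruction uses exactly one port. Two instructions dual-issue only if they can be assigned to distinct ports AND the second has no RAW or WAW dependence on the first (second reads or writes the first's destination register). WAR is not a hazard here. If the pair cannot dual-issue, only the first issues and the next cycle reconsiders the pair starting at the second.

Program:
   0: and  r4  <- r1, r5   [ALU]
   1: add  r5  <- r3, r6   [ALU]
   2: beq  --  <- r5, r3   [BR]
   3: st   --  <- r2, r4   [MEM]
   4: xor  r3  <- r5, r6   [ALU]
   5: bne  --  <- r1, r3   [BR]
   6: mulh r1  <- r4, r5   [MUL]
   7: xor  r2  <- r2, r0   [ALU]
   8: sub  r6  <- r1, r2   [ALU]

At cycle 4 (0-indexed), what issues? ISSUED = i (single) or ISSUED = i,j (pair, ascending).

ISSUED = 6,7

#0 head=0: and;add i0/i1 pair
#1 head=2: beq;st i2/i3 pair
#2 head=4: xor i4 RAW r3
#3 head=5: bne i5 no-port BR/MUL
#4 head=6: mulh;xor i6/i7 pair
#5 head=8: sub i8 tail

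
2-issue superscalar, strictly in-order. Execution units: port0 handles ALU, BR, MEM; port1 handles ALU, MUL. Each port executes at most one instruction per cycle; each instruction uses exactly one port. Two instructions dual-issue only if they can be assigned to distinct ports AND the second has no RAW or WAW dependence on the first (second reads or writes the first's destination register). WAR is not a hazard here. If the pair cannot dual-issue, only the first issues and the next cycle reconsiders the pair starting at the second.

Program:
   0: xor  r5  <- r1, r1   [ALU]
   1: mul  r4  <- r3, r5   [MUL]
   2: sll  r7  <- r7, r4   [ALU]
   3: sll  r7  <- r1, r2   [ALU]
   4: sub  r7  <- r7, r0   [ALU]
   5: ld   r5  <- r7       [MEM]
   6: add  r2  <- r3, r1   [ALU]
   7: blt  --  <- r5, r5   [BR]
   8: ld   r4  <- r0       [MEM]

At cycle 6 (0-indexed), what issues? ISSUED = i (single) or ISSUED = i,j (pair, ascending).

0. xor.ALU @i0  | RAW r5
1. mul.MUL @i1  | RAW r4
2. sll.ALU @i2  | WAW r7
3. sll.ALU @i3  | RAW+WAW r7
4. sub.ALU @i4  | RAW r7
5. ld.MEM;add.ALU @i5/i6  | 2-wide
6. blt.BR @i7  | no-port BR/MEM
7. ld.MEM @i8  | tail

ISSUED = 7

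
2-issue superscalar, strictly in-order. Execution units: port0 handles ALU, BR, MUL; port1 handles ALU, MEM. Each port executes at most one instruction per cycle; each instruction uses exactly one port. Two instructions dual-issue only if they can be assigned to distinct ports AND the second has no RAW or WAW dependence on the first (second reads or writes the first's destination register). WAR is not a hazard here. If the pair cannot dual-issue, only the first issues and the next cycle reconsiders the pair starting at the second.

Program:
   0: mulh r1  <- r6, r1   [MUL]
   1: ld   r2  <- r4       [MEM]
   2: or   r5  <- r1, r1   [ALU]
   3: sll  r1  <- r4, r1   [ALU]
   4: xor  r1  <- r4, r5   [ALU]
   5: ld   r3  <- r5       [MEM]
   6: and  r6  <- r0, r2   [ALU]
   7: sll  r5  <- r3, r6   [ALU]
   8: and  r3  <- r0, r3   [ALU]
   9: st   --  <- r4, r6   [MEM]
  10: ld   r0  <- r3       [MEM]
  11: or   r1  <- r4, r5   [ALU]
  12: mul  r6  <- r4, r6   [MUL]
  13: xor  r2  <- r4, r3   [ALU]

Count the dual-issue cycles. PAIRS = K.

0. mulh.MUL/ld.MEM @i0/i1  | pair
1. or.ALU/sll.ALU @i2/i3  | pair
2. xor.ALU/ld.MEM @i4/i5  | pair
3. and.ALU @i6  | RAW r6
4. sll.ALU/and.ALU @i7/i8  | pair
5. st.MEM @i9  | no-port MEM/MEM
6. ld.MEM/or.ALU @i10/i11  | pair
7. mul.MUL/xor.ALU @i12/i13  | pair

PAIRS = 6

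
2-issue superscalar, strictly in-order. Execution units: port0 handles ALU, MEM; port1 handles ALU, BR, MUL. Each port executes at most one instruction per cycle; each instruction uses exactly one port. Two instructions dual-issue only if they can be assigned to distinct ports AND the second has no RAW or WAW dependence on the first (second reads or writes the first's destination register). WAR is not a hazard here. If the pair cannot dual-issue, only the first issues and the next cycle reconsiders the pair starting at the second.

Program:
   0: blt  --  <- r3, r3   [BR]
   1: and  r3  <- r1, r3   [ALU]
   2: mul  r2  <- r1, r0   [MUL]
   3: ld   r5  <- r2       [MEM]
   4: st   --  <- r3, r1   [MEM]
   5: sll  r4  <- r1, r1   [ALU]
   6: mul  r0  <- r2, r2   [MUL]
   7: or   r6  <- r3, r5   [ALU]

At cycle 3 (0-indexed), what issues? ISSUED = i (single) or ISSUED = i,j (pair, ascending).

ISSUED = 4,5

[0] i0+i1  blt;and  -- dual
[1] i2  mul  -- RAW r2
[2] i3  ld  -- no-port MEM/MEM
[3] i4+i5  st;sll  -- dual
[4] i6+i7  mul;or  -- dual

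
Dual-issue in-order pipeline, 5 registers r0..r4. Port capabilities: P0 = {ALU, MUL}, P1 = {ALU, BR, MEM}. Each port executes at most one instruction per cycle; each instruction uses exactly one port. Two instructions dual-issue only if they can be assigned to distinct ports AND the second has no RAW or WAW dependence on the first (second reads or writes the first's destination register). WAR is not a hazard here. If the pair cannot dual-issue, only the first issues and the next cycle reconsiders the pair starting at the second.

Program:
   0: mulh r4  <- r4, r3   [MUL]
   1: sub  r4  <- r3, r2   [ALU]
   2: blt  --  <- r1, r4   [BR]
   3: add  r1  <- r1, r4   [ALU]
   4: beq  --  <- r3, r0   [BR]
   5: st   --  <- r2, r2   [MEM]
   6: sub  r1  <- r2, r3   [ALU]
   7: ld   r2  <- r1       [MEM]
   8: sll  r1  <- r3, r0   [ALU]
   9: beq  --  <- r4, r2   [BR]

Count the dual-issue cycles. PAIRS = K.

  cy0 -> i0 (mulh) WAW r4
  cy1 -> i1 (sub) RAW r4
  cy2 -> i2,i3 (blt add) 2-wide
  cy3 -> i4 (beq) no-port BR/MEM
  cy4 -> i5,i6 (st sub) 2-wide
  cy5 -> i7,i8 (ld sll) 2-wide
  cy6 -> i9 (beq) tail

PAIRS = 3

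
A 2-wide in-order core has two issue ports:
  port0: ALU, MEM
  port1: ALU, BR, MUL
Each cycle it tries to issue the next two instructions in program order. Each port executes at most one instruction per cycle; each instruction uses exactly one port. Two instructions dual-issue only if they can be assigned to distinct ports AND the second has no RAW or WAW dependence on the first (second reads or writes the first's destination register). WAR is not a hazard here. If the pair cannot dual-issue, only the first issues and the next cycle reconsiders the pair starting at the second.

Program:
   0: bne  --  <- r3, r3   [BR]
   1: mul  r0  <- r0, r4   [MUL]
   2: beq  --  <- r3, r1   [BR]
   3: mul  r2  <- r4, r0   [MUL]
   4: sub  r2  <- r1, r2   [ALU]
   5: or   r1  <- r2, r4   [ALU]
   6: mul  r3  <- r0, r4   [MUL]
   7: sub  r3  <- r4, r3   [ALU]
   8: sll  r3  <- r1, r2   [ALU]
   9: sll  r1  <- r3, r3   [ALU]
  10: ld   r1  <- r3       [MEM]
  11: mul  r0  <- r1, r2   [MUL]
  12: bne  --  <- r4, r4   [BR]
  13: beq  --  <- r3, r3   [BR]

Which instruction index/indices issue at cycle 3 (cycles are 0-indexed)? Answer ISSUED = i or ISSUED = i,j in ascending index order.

ISSUED = 3

[0] i0  bne  -- no-port BR/MUL
[1] i1  mul  -- no-port MUL/BR
[2] i2  beq  -- no-port BR/MUL
[3] i3  mul  -- RAW+WAW r2
[4] i4  sub  -- RAW r2
[5] i5/i6  or+mul  -- 2-wide
[6] i7  sub  -- WAW r3
[7] i8  sll  -- RAW r3
[8] i9  sll  -- WAW r1
[9] i10  ld  -- RAW r1
[10] i11  mul  -- no-port MUL/BR
[11] i12  bne  -- no-port BR/BR
[12] i13  beq  -- tail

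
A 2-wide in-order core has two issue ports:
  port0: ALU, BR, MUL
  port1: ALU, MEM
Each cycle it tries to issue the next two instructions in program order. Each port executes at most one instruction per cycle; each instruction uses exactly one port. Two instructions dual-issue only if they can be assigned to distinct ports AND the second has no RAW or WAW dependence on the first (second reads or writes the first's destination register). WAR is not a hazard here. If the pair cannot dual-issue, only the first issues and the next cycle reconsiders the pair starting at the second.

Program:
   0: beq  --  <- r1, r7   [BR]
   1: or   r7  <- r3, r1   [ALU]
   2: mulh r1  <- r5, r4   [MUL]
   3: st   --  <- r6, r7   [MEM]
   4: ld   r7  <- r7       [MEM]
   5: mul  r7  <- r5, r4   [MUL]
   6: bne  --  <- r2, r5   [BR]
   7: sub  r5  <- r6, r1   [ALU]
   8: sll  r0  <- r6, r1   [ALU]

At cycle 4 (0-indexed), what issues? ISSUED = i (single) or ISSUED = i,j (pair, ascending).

ISSUED = 6,7

#0 head=0: beq or i0,i1 pair
#1 head=2: mulh st i2,i3 pair
#2 head=4: ld i4 WAW r7
#3 head=5: mul i5 no-port MUL/BR
#4 head=6: bne sub i6,i7 pair
#5 head=8: sll i8 tail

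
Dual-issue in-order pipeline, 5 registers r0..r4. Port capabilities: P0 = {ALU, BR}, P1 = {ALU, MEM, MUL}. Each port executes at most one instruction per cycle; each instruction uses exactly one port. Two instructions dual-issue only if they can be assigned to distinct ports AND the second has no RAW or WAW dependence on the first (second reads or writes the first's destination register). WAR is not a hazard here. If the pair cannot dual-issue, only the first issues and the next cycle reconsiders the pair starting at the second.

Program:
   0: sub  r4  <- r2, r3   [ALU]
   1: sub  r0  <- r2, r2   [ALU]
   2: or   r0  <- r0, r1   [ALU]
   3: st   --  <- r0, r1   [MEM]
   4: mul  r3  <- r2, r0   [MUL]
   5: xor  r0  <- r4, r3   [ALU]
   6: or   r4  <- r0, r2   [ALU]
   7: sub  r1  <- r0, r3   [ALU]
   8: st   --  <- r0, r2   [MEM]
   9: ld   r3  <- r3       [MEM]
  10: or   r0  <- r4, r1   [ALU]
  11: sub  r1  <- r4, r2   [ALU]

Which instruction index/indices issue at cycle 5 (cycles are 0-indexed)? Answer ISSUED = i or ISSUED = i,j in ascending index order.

ISSUED = 6,7

0. sub+sub @i0/i1  | pair
1. or @i2  | RAW r0
2. st @i3  | no-port MEM/MUL
3. mul @i4  | RAW r3
4. xor @i5  | RAW r0
5. or+sub @i6/i7  | pair
6. st @i8  | no-port MEM/MEM
7. ld+or @i9/i10  | pair
8. sub @i11  | tail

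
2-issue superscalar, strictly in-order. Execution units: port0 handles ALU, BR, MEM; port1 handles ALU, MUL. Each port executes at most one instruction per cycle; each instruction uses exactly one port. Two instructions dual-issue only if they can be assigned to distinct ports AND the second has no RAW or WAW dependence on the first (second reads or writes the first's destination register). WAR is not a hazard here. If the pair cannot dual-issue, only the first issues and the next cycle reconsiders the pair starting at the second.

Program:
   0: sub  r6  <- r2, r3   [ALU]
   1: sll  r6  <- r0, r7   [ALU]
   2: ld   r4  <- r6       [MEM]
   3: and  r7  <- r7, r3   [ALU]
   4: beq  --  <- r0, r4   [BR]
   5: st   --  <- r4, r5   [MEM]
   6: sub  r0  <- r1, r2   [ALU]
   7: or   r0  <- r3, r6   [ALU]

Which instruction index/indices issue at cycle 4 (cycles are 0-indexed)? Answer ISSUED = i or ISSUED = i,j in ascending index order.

[0] i0  sub  -- WAW r6
[1] i1  sll  -- RAW r6
[2] i2,i3  ld/and  -- dual
[3] i4  beq  -- no-port BR/MEM
[4] i5,i6  st/sub  -- dual
[5] i7  or  -- tail

ISSUED = 5,6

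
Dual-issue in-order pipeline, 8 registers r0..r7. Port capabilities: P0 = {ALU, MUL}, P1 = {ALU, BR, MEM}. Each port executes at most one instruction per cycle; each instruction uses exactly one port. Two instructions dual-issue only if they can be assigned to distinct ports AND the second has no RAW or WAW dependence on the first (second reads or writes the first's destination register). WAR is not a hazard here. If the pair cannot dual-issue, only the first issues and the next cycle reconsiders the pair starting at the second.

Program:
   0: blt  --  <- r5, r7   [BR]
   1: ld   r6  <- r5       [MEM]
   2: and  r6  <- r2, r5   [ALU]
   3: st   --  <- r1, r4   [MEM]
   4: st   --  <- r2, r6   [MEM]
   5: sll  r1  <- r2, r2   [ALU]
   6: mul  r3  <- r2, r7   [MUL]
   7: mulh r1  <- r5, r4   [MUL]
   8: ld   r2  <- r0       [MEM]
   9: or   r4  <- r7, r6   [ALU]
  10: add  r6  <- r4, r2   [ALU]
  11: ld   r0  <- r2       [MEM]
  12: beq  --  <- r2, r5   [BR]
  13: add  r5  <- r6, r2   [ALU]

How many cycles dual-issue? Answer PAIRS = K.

PAIRS = 5

t=0 i0:blt.BR ; no-port BR/MEM
t=1 i1:ld.MEM ; WAW r6
t=2 i2/i3:and.ALU st.MEM ; pair
t=3 i4/i5:st.MEM sll.ALU ; pair
t=4 i6:mul.MUL ; no-port MUL/MUL
t=5 i7/i8:mulh.MUL ld.MEM ; pair
t=6 i9:or.ALU ; RAW r4
t=7 i10/i11:add.ALU ld.MEM ; pair
t=8 i12/i13:beq.BR add.ALU ; pair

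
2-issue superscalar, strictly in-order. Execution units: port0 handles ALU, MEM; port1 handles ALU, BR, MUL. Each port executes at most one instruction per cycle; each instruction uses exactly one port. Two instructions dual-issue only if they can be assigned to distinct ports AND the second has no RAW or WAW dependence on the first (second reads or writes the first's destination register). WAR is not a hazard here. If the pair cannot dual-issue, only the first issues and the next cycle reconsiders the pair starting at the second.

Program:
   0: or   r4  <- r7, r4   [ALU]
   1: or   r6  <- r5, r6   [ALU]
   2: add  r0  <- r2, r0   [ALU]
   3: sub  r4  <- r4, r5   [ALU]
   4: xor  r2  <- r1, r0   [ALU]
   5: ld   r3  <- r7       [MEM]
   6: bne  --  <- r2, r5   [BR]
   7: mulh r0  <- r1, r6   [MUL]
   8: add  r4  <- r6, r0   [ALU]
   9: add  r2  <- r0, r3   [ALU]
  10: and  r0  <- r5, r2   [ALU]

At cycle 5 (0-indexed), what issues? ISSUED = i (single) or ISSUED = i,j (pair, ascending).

t=0 i0/i1:or.ALU;or.ALU ; 2-wide
t=1 i2/i3:add.ALU;sub.ALU ; 2-wide
t=2 i4/i5:xor.ALU;ld.MEM ; 2-wide
t=3 i6:bne.BR ; no-port BR/MUL
t=4 i7:mulh.MUL ; RAW r0
t=5 i8/i9:add.ALU;add.ALU ; 2-wide
t=6 i10:and.ALU ; tail

ISSUED = 8,9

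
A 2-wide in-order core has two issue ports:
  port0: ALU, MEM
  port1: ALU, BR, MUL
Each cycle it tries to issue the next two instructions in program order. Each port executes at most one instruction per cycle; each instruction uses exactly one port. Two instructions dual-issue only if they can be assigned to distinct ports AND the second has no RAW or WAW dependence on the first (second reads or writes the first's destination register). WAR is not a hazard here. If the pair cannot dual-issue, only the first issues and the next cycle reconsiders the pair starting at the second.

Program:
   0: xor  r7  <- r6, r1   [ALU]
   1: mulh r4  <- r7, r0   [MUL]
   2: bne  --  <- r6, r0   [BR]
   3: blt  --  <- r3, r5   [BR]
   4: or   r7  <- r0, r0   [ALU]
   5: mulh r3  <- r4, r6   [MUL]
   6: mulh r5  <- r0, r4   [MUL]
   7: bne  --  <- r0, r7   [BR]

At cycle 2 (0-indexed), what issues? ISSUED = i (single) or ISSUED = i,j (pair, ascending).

0. xor @i0  | RAW r7
1. mulh @i1  | no-port MUL/BR
2. bne @i2  | no-port BR/BR
3. blt/or @i3,i4  | pair
4. mulh @i5  | no-port MUL/MUL
5. mulh @i6  | no-port MUL/BR
6. bne @i7  | tail

ISSUED = 2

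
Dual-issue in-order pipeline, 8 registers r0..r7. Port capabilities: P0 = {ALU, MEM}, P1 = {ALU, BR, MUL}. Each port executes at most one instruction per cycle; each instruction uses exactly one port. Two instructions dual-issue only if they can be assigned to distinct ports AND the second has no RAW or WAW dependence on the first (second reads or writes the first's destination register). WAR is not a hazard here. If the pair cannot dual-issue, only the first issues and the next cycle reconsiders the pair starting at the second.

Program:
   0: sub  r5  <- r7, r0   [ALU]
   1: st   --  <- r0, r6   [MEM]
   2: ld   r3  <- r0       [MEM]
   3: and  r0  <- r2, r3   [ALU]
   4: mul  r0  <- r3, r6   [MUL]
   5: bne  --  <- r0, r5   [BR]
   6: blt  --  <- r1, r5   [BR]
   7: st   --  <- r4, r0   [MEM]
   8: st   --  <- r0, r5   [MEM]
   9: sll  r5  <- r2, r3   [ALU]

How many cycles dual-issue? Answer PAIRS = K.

c0: i0,i1 sub/st  dual
c1: i2 ld  RAW r3
c2: i3 and  WAW r0
c3: i4 mul  no-port MUL/BR
c4: i5 bne  no-port BR/BR
c5: i6,i7 blt/st  dual
c6: i8,i9 st/sll  dual

PAIRS = 3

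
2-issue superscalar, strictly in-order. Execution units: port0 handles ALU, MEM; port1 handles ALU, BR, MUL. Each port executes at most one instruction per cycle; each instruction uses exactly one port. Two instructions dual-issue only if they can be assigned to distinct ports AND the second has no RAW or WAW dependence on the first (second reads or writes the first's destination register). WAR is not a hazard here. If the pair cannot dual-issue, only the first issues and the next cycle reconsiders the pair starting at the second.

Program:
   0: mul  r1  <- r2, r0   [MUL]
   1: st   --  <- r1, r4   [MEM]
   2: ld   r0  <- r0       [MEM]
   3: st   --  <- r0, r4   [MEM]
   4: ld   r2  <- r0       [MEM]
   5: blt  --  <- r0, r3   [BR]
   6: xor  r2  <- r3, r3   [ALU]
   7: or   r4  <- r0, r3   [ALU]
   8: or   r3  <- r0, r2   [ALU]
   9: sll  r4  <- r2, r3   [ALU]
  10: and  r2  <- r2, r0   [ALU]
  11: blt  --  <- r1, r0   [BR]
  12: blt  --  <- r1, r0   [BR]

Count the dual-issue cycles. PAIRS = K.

PAIRS = 3

[0] i0  mul  -- RAW r1
[1] i1  st  -- no-port MEM/MEM
[2] i2  ld  -- no-port MEM/MEM
[3] i3  st  -- no-port MEM/MEM
[4] i4,i5  ld+blt  -- 2-wide
[5] i6,i7  xor+or  -- 2-wide
[6] i8  or  -- RAW r3
[7] i9,i10  sll+and  -- 2-wide
[8] i11  blt  -- no-port BR/BR
[9] i12  blt  -- tail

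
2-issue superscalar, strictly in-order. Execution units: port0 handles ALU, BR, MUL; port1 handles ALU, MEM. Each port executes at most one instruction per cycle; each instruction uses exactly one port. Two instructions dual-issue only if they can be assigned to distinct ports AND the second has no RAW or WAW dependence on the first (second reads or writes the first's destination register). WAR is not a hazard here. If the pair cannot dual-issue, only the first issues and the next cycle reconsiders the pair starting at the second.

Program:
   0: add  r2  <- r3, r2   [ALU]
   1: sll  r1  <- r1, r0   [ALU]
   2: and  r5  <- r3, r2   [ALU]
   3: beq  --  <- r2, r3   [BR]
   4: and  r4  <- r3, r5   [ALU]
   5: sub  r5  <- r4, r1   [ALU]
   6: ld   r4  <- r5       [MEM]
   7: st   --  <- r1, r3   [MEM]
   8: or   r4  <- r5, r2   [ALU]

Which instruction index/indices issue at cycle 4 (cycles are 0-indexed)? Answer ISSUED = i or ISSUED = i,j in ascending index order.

[0] i0&i1  add.ALU;sll.ALU  -- dual
[1] i2&i3  and.ALU;beq.BR  -- dual
[2] i4  and.ALU  -- RAW r4
[3] i5  sub.ALU  -- RAW r5
[4] i6  ld.MEM  -- no-port MEM/MEM
[5] i7&i8  st.MEM;or.ALU  -- dual

ISSUED = 6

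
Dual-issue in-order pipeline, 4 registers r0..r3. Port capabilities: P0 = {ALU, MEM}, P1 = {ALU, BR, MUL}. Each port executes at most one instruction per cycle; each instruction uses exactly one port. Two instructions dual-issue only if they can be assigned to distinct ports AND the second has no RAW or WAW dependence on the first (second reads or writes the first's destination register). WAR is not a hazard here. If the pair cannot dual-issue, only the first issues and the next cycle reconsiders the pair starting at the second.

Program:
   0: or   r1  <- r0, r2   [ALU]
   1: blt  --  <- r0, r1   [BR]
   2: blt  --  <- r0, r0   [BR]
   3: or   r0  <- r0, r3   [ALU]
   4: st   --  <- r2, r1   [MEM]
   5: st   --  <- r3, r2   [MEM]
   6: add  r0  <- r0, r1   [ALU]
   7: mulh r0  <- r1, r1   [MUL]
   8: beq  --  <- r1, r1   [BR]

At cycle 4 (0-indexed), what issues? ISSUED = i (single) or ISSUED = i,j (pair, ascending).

ISSUED = 5,6

  cy0 -> i0 (or.ALU) RAW r1
  cy1 -> i1 (blt.BR) no-port BR/BR
  cy2 -> i2,i3 (blt.BR;or.ALU) dual
  cy3 -> i4 (st.MEM) no-port MEM/MEM
  cy4 -> i5,i6 (st.MEM;add.ALU) dual
  cy5 -> i7 (mulh.MUL) no-port MUL/BR
  cy6 -> i8 (beq.BR) tail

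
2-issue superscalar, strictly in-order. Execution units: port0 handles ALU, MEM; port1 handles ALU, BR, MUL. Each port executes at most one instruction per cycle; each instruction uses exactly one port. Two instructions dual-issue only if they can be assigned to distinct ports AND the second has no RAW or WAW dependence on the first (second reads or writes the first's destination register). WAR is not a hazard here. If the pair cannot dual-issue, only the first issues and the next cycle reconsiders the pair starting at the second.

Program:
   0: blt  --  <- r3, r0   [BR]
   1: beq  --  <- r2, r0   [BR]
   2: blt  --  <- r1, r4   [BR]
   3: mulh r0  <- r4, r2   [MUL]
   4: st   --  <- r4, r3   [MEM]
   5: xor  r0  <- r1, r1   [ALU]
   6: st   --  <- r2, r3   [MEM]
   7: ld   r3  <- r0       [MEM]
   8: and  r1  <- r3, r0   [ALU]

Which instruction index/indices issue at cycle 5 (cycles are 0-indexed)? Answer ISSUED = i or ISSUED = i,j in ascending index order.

0. blt.BR @i0  | no-port BR/BR
1. beq.BR @i1  | no-port BR/BR
2. blt.BR @i2  | no-port BR/MUL
3. mulh.MUL;st.MEM @i3&i4  | 2-wide
4. xor.ALU;st.MEM @i5&i6  | 2-wide
5. ld.MEM @i7  | RAW r3
6. and.ALU @i8  | tail

ISSUED = 7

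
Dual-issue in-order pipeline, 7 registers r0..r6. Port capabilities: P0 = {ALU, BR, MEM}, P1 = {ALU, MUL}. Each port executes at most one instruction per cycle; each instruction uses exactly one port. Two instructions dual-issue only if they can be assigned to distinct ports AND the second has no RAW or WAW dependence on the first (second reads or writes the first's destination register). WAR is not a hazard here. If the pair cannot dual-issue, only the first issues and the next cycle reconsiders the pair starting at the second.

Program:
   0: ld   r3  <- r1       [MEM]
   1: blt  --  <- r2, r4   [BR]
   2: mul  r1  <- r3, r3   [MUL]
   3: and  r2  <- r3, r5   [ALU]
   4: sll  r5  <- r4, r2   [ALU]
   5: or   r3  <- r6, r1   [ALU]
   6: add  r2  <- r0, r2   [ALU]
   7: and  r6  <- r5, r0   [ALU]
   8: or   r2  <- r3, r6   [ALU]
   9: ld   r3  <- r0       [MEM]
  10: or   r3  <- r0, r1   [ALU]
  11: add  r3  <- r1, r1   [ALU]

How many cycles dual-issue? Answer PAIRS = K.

t=0 i0:ld ; no-port MEM/BR
t=1 i1/i2:blt mul ; pair
t=2 i3:and ; RAW r2
t=3 i4/i5:sll or ; pair
t=4 i6/i7:add and ; pair
t=5 i8/i9:or ld ; pair
t=6 i10:or ; WAW r3
t=7 i11:add ; tail

PAIRS = 4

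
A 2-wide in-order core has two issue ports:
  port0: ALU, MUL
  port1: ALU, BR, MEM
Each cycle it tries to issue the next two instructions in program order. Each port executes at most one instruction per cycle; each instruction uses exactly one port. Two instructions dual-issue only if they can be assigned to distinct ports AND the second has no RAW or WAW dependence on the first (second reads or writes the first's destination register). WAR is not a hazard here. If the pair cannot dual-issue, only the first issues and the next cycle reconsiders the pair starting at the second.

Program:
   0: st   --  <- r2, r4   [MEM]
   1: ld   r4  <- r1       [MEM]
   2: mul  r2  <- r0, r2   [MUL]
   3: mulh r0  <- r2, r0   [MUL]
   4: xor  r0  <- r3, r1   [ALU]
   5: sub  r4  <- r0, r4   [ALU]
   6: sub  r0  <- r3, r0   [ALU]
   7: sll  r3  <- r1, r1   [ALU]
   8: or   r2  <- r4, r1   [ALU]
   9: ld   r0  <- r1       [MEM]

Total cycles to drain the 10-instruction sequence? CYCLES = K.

  cy0 -> i0 (st) no-port MEM/MEM
  cy1 -> i1+i2 (ld mul) dual
  cy2 -> i3 (mulh) WAW r0
  cy3 -> i4 (xor) RAW r0
  cy4 -> i5+i6 (sub sub) dual
  cy5 -> i7+i8 (sll or) dual
  cy6 -> i9 (ld) tail

CYCLES = 7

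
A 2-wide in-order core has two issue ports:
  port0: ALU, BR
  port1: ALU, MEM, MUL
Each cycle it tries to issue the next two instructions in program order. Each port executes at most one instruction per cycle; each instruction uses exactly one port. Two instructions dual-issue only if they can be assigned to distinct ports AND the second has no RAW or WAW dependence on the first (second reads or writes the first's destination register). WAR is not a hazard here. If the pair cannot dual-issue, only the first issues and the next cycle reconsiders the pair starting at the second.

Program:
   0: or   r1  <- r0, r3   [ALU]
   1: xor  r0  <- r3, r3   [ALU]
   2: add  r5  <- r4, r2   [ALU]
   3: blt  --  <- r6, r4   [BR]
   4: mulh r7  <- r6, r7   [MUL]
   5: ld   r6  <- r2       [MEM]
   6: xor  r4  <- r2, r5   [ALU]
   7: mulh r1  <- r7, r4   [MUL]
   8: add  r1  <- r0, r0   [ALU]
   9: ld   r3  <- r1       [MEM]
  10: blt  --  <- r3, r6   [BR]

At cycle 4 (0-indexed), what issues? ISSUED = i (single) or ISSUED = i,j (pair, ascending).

ISSUED = 7

  cy0 -> i0+i1 (or.ALU+xor.ALU) dual
  cy1 -> i2+i3 (add.ALU+blt.BR) dual
  cy2 -> i4 (mulh.MUL) no-port MUL/MEM
  cy3 -> i5+i6 (ld.MEM+xor.ALU) dual
  cy4 -> i7 (mulh.MUL) WAW r1
  cy5 -> i8 (add.ALU) RAW r1
  cy6 -> i9 (ld.MEM) RAW r3
  cy7 -> i10 (blt.BR) tail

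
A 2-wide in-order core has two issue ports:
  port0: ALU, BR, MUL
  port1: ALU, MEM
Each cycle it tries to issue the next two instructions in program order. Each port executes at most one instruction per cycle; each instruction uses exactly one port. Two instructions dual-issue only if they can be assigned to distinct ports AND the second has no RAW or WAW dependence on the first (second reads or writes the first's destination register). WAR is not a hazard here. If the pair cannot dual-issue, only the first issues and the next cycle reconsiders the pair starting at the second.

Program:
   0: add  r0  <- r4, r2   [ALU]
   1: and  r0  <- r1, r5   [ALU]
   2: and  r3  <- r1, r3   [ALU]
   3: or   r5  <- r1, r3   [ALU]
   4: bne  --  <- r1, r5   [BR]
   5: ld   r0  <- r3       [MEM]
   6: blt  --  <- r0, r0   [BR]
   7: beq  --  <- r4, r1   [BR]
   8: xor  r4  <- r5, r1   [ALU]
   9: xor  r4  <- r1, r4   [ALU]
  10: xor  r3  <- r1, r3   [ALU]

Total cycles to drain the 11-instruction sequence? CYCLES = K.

CYCLES = 7

  cy0 -> i0 (add.ALU) WAW r0
  cy1 -> i1/i2 (and.ALU+and.ALU) 2-wide
  cy2 -> i3 (or.ALU) RAW r5
  cy3 -> i4/i5 (bne.BR+ld.MEM) 2-wide
  cy4 -> i6 (blt.BR) no-port BR/BR
  cy5 -> i7/i8 (beq.BR+xor.ALU) 2-wide
  cy6 -> i9/i10 (xor.ALU+xor.ALU) 2-wide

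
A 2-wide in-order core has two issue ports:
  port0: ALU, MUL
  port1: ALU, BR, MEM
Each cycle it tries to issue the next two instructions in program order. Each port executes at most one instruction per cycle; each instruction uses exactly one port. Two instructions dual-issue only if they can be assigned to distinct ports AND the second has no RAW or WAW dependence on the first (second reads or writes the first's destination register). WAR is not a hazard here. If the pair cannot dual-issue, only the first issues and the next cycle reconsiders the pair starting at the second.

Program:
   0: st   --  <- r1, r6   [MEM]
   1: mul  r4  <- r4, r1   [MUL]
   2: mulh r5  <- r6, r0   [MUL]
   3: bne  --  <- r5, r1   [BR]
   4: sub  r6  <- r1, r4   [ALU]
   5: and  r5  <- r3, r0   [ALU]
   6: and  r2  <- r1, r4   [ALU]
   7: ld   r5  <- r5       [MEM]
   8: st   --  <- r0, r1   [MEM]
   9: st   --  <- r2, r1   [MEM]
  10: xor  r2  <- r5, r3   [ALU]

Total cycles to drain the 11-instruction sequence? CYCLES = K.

CYCLES = 7

t=0 i0+i1:st.MEM/mul.MUL ; dual
t=1 i2:mulh.MUL ; RAW r5
t=2 i3+i4:bne.BR/sub.ALU ; dual
t=3 i5+i6:and.ALU/and.ALU ; dual
t=4 i7:ld.MEM ; no-port MEM/MEM
t=5 i8:st.MEM ; no-port MEM/MEM
t=6 i9+i10:st.MEM/xor.ALU ; dual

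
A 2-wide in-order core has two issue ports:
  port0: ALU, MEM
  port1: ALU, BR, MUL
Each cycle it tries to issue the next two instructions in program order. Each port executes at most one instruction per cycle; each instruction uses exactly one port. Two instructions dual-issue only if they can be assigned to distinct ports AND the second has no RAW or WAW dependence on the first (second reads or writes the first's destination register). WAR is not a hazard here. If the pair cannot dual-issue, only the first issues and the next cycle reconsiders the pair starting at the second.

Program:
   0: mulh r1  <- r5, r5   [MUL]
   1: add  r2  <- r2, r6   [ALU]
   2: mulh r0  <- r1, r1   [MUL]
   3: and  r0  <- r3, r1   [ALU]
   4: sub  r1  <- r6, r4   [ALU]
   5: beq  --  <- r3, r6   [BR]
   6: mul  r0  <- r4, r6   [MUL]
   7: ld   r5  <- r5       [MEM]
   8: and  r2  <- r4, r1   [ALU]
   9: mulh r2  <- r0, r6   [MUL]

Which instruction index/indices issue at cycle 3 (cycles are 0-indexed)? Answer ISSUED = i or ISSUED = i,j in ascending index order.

ISSUED = 5

[0] i0,i1  mulh+add  -- 2-wide
[1] i2  mulh  -- WAW r0
[2] i3,i4  and+sub  -- 2-wide
[3] i5  beq  -- no-port BR/MUL
[4] i6,i7  mul+ld  -- 2-wide
[5] i8  and  -- WAW r2
[6] i9  mulh  -- tail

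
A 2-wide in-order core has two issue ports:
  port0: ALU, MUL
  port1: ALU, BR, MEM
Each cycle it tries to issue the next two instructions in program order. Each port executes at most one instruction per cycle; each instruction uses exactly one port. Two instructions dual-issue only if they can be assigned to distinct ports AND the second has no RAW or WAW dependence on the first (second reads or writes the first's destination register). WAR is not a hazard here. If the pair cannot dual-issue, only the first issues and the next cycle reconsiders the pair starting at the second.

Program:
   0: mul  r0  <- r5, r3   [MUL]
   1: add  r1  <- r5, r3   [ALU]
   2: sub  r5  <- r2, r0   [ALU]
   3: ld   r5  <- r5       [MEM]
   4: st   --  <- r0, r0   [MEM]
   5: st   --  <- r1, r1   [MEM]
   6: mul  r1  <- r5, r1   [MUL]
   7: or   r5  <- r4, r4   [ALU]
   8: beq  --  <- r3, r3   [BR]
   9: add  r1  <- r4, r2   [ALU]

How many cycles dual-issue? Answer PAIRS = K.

[0] i0+i1  mul.MUL+add.ALU  -- 2-wide
[1] i2  sub.ALU  -- RAW+WAW r5
[2] i3  ld.MEM  -- no-port MEM/MEM
[3] i4  st.MEM  -- no-port MEM/MEM
[4] i5+i6  st.MEM+mul.MUL  -- 2-wide
[5] i7+i8  or.ALU+beq.BR  -- 2-wide
[6] i9  add.ALU  -- tail

PAIRS = 3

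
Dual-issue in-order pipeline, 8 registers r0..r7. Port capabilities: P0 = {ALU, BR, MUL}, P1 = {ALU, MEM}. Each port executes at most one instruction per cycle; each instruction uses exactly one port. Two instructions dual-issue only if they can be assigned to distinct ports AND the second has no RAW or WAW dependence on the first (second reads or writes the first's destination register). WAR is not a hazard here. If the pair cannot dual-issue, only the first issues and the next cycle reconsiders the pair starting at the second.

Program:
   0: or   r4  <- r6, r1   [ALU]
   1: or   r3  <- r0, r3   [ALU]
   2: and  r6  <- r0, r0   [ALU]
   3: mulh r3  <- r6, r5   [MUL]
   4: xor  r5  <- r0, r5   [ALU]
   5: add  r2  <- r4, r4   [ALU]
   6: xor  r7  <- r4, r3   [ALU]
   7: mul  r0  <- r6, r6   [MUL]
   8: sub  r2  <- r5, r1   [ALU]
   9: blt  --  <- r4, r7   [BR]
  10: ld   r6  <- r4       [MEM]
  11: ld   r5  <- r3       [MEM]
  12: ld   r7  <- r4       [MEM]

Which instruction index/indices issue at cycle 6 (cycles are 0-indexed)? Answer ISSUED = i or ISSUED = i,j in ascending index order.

ISSUED = 11

  cy0 -> i0+i1 (or/or) pair
  cy1 -> i2 (and) RAW r6
  cy2 -> i3+i4 (mulh/xor) pair
  cy3 -> i5+i6 (add/xor) pair
  cy4 -> i7+i8 (mul/sub) pair
  cy5 -> i9+i10 (blt/ld) pair
  cy6 -> i11 (ld) no-port MEM/MEM
  cy7 -> i12 (ld) tail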